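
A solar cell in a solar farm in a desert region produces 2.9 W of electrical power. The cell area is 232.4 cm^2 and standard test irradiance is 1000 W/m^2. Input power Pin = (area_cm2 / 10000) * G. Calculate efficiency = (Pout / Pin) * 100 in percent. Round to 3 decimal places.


First compute the input power:
  Pin = area_cm2 / 10000 * G = 232.4 / 10000 * 1000 = 23.24 W
Then compute efficiency:
  Efficiency = (Pout / Pin) * 100 = (2.9 / 23.24) * 100
  Efficiency = 12.478%

12.478


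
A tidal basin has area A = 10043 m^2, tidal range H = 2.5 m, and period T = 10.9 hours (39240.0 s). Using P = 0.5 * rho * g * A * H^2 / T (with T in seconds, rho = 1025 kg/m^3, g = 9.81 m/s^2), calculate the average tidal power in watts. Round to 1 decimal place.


Convert period to seconds: T = 10.9 * 3600 = 39240.0 s
H^2 = 2.5^2 = 6.25
P = 0.5 * rho * g * A * H^2 / T
P = 0.5 * 1025 * 9.81 * 10043 * 6.25 / 39240.0
P = 8042.2 W

8042.2


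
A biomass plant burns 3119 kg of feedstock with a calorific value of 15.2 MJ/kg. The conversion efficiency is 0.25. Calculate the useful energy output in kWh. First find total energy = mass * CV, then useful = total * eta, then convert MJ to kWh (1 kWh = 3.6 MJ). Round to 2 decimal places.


Total energy = mass * CV = 3119 * 15.2 = 47408.8 MJ
Useful energy = total * eta = 47408.8 * 0.25 = 11852.2 MJ
Convert to kWh: 11852.2 / 3.6
Useful energy = 3292.28 kWh

3292.28


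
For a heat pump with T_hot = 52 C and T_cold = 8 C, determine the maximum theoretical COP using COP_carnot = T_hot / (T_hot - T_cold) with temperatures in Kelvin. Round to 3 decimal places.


Convert to Kelvin:
  T_hot = 52 + 273.15 = 325.15 K
  T_cold = 8 + 273.15 = 281.15 K
Apply Carnot COP formula:
  COP = T_hot_K / (T_hot_K - T_cold_K) = 325.15 / 44.0
  COP = 7.390

7.390


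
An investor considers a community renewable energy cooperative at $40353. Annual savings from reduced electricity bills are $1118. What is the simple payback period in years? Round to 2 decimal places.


Simple payback period = initial cost / annual savings
Payback = 40353 / 1118
Payback = 36.09 years

36.09


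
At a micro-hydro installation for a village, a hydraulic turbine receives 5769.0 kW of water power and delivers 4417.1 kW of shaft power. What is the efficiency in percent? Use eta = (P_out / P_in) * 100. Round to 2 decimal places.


Turbine efficiency = (output power / input power) * 100
eta = (4417.1 / 5769.0) * 100
eta = 76.57%

76.57


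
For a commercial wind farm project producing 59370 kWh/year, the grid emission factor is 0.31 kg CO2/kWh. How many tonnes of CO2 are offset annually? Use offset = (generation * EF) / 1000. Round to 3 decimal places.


CO2 offset in kg = generation * emission_factor
CO2 offset = 59370 * 0.31 = 18404.7 kg
Convert to tonnes:
  CO2 offset = 18404.7 / 1000 = 18.405 tonnes

18.405


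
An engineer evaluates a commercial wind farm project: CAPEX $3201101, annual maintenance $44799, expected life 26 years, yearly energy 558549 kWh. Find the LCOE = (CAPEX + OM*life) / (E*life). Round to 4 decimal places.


Total cost = CAPEX + OM * lifetime = 3201101 + 44799 * 26 = 3201101 + 1164774 = 4365875
Total generation = annual * lifetime = 558549 * 26 = 14522274 kWh
LCOE = 4365875 / 14522274
LCOE = 0.3006 $/kWh

0.3006


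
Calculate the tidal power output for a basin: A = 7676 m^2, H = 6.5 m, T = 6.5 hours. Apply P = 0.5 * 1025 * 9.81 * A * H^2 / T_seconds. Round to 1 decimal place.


Convert period to seconds: T = 6.5 * 3600 = 23400.0 s
H^2 = 6.5^2 = 42.25
P = 0.5 * rho * g * A * H^2 / T
P = 0.5 * 1025 * 9.81 * 7676 * 42.25 / 23400.0
P = 69680.1 W

69680.1


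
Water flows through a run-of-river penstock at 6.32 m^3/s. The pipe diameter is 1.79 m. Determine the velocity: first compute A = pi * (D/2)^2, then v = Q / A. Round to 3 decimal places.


Compute pipe cross-sectional area:
  A = pi * (D/2)^2 = pi * (1.79/2)^2 = 2.5165 m^2
Calculate velocity:
  v = Q / A = 6.32 / 2.5165
  v = 2.511 m/s

2.511


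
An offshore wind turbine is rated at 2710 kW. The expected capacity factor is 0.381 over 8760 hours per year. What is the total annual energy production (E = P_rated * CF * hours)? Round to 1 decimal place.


Annual energy = rated_kW * capacity_factor * hours_per_year
Given: P_rated = 2710 kW, CF = 0.381, hours = 8760
E = 2710 * 0.381 * 8760
E = 9044787.6 kWh

9044787.6


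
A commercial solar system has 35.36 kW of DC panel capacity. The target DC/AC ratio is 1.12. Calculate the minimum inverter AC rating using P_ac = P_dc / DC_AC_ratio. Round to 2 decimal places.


The inverter AC capacity is determined by the DC/AC ratio.
Given: P_dc = 35.36 kW, DC/AC ratio = 1.12
P_ac = P_dc / ratio = 35.36 / 1.12
P_ac = 31.57 kW

31.57


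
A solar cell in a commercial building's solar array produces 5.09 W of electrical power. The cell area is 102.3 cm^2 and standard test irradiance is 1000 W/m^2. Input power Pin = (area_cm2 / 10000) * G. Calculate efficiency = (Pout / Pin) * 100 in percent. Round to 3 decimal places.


First compute the input power:
  Pin = area_cm2 / 10000 * G = 102.3 / 10000 * 1000 = 10.23 W
Then compute efficiency:
  Efficiency = (Pout / Pin) * 100 = (5.09 / 10.23) * 100
  Efficiency = 49.756%

49.756


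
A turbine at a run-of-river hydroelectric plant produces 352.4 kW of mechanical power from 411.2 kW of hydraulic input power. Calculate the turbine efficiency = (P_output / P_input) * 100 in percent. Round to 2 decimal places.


Turbine efficiency = (output power / input power) * 100
eta = (352.4 / 411.2) * 100
eta = 85.70%

85.70


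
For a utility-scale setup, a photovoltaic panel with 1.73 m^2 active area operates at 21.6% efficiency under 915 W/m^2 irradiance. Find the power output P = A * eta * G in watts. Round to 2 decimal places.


Use the solar power formula P = A * eta * G.
Given: A = 1.73 m^2, eta = 0.216, G = 915 W/m^2
P = 1.73 * 0.216 * 915
P = 341.92 W

341.92


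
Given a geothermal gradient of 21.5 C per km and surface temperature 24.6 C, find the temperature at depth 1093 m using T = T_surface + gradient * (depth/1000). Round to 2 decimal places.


Convert depth to km: 1093 / 1000 = 1.093 km
Temperature increase = gradient * depth_km = 21.5 * 1.093 = 23.5 C
Temperature at depth = T_surface + delta_T = 24.6 + 23.5
T = 48.10 C

48.10


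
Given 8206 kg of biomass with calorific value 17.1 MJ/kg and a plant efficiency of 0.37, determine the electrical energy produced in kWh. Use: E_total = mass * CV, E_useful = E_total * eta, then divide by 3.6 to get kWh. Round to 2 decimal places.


Total energy = mass * CV = 8206 * 17.1 = 140322.6 MJ
Useful energy = total * eta = 140322.6 * 0.37 = 51919.36 MJ
Convert to kWh: 51919.36 / 3.6
Useful energy = 14422.05 kWh

14422.05


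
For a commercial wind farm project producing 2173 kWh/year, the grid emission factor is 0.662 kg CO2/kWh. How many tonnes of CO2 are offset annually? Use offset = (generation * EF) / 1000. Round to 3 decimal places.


CO2 offset in kg = generation * emission_factor
CO2 offset = 2173 * 0.662 = 1438.53 kg
Convert to tonnes:
  CO2 offset = 1438.53 / 1000 = 1.439 tonnes

1.439


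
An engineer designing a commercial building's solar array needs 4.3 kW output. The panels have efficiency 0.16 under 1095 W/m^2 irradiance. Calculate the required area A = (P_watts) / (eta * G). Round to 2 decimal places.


Convert target power to watts: P = 4.3 * 1000 = 4300.0 W
Compute denominator: eta * G = 0.16 * 1095 = 175.2
Required area A = P / (eta * G) = 4300.0 / 175.2
A = 24.54 m^2

24.54


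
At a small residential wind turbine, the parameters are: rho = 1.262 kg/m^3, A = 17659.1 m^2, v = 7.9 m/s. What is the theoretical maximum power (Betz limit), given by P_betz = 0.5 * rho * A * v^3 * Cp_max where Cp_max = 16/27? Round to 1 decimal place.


The Betz coefficient Cp_max = 16/27 = 0.5926
v^3 = 7.9^3 = 493.039
P_betz = 0.5 * rho * A * v^3 * Cp_max
P_betz = 0.5 * 1.262 * 17659.1 * 493.039 * 0.5926
P_betz = 3255632.8 W

3255632.8


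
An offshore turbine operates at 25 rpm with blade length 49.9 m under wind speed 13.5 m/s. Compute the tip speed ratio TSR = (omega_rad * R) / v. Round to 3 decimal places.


Convert rotational speed to rad/s:
  omega = 25 * 2 * pi / 60 = 2.618 rad/s
Compute tip speed:
  v_tip = omega * R = 2.618 * 49.9 = 130.638 m/s
Tip speed ratio:
  TSR = v_tip / v_wind = 130.638 / 13.5 = 9.677

9.677


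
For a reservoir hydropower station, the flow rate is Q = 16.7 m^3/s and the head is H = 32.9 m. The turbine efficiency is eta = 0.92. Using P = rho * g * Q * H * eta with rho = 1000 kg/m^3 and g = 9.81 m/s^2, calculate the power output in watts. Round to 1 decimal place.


Apply the hydropower formula P = rho * g * Q * H * eta
rho * g = 1000 * 9.81 = 9810.0
P = 9810.0 * 16.7 * 32.9 * 0.92
P = 4958715.6 W

4958715.6


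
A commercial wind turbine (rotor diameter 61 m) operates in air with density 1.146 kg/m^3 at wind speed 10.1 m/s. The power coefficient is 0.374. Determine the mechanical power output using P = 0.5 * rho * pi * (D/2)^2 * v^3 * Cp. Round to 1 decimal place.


Step 1 -- Compute swept area:
  A = pi * (D/2)^2 = pi * (61/2)^2 = 2922.47 m^2
Step 2 -- Apply wind power equation:
  P = 0.5 * rho * A * v^3 * Cp
  v^3 = 10.1^3 = 1030.301
  P = 0.5 * 1.146 * 2922.47 * 1030.301 * 0.374
  P = 645267.7 W

645267.7


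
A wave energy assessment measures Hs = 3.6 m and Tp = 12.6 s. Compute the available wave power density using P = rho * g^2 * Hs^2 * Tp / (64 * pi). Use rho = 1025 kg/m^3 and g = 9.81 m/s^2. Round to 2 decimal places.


Apply wave power formula:
  g^2 = 9.81^2 = 96.2361
  Hs^2 = 3.6^2 = 12.96
  Numerator = rho * g^2 * Hs^2 * Tp = 1025 * 96.2361 * 12.96 * 12.6 = 16107844.44
  Denominator = 64 * pi = 201.0619
  P = 16107844.44 / 201.0619 = 80113.85 W/m

80113.85


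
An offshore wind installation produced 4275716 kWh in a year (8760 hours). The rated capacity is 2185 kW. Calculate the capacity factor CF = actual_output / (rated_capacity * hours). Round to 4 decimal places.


Capacity factor = actual output / maximum possible output
Maximum possible = rated * hours = 2185 * 8760 = 19140600 kWh
CF = 4275716 / 19140600
CF = 0.2234

0.2234


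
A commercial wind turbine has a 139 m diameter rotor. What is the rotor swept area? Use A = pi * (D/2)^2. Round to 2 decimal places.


Compute the rotor radius:
  r = D / 2 = 139 / 2 = 69.5 m
Calculate swept area:
  A = pi * r^2 = pi * 69.5^2
  A = 15174.68 m^2

15174.68


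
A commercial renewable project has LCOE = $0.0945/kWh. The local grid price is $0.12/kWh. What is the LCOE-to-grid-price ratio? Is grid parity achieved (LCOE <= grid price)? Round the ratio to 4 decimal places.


Compare LCOE to grid price:
  LCOE = $0.0945/kWh, Grid price = $0.12/kWh
  Ratio = LCOE / grid_price = 0.0945 / 0.12 = 0.7875
  Grid parity achieved (ratio <= 1)? yes

0.7875


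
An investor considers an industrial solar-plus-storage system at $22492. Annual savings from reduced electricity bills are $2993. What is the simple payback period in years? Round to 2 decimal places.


Simple payback period = initial cost / annual savings
Payback = 22492 / 2993
Payback = 7.51 years

7.51


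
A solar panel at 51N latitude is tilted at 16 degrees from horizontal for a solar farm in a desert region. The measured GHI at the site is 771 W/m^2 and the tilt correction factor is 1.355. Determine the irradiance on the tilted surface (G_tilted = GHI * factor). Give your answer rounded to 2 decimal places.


Identify the given values:
  GHI = 771 W/m^2, tilt correction factor = 1.355
Apply the formula G_tilted = GHI * factor:
  G_tilted = 771 * 1.355
  G_tilted = 1044.71 W/m^2

1044.71


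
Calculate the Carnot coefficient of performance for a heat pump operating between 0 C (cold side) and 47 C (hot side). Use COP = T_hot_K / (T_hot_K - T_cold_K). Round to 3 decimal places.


Convert to Kelvin:
  T_hot = 47 + 273.15 = 320.15 K
  T_cold = 0 + 273.15 = 273.15 K
Apply Carnot COP formula:
  COP = T_hot_K / (T_hot_K - T_cold_K) = 320.15 / 47.0
  COP = 6.812

6.812


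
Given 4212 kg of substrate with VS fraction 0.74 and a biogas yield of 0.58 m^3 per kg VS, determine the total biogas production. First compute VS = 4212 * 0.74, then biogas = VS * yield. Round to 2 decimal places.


Compute volatile solids:
  VS = mass * VS_fraction = 4212 * 0.74 = 3116.88 kg
Calculate biogas volume:
  Biogas = VS * specific_yield = 3116.88 * 0.58
  Biogas = 1807.79 m^3

1807.79


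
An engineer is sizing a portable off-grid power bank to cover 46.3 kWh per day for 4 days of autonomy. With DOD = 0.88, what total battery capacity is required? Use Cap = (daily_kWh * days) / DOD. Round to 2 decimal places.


Total energy needed = daily * days = 46.3 * 4 = 185.2 kWh
Account for depth of discharge:
  Cap = total_energy / DOD = 185.2 / 0.88
  Cap = 210.45 kWh

210.45


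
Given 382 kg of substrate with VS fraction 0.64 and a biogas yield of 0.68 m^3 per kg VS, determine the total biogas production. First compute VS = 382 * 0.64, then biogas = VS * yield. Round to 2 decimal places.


Compute volatile solids:
  VS = mass * VS_fraction = 382 * 0.64 = 244.48 kg
Calculate biogas volume:
  Biogas = VS * specific_yield = 244.48 * 0.68
  Biogas = 166.25 m^3

166.25


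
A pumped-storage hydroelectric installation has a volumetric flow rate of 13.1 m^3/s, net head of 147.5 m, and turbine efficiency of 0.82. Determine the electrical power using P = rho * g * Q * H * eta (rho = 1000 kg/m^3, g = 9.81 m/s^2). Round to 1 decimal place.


Apply the hydropower formula P = rho * g * Q * H * eta
rho * g = 1000 * 9.81 = 9810.0
P = 9810.0 * 13.1 * 147.5 * 0.82
P = 15543405.5 W

15543405.5


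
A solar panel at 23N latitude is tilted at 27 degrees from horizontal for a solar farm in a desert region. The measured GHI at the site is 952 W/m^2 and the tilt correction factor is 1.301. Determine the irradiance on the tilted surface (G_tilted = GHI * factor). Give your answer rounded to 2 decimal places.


Identify the given values:
  GHI = 952 W/m^2, tilt correction factor = 1.301
Apply the formula G_tilted = GHI * factor:
  G_tilted = 952 * 1.301
  G_tilted = 1238.55 W/m^2

1238.55


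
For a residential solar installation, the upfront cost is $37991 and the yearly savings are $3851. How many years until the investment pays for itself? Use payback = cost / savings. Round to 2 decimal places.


Simple payback period = initial cost / annual savings
Payback = 37991 / 3851
Payback = 9.87 years

9.87


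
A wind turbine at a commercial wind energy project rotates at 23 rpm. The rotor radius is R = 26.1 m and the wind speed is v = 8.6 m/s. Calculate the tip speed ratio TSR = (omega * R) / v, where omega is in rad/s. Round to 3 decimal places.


Convert rotational speed to rad/s:
  omega = 23 * 2 * pi / 60 = 2.4086 rad/s
Compute tip speed:
  v_tip = omega * R = 2.4086 * 26.1 = 62.863 m/s
Tip speed ratio:
  TSR = v_tip / v_wind = 62.863 / 8.6 = 7.310

7.310


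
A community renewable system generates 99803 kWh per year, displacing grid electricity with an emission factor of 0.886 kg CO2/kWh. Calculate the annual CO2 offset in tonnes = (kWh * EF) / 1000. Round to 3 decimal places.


CO2 offset in kg = generation * emission_factor
CO2 offset = 99803 * 0.886 = 88425.46 kg
Convert to tonnes:
  CO2 offset = 88425.46 / 1000 = 88.425 tonnes

88.425


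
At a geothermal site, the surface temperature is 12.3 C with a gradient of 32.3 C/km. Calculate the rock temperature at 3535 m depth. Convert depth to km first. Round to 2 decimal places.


Convert depth to km: 3535 / 1000 = 3.535 km
Temperature increase = gradient * depth_km = 32.3 * 3.535 = 114.18 C
Temperature at depth = T_surface + delta_T = 12.3 + 114.18
T = 126.48 C

126.48


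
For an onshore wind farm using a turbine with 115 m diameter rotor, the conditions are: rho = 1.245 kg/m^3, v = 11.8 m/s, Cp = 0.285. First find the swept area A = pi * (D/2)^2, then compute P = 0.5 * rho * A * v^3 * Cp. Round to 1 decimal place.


Step 1 -- Compute swept area:
  A = pi * (D/2)^2 = pi * (115/2)^2 = 10386.89 m^2
Step 2 -- Apply wind power equation:
  P = 0.5 * rho * A * v^3 * Cp
  v^3 = 11.8^3 = 1643.032
  P = 0.5 * 1.245 * 10386.89 * 1643.032 * 0.285
  P = 3027720.6 W

3027720.6


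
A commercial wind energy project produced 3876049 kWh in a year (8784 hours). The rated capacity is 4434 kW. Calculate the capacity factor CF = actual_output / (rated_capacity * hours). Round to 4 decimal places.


Capacity factor = actual output / maximum possible output
Maximum possible = rated * hours = 4434 * 8784 = 38948256 kWh
CF = 3876049 / 38948256
CF = 0.0995

0.0995


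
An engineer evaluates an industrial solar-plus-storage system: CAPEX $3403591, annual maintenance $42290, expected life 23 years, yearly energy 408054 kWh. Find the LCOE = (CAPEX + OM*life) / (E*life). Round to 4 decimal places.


Total cost = CAPEX + OM * lifetime = 3403591 + 42290 * 23 = 3403591 + 972670 = 4376261
Total generation = annual * lifetime = 408054 * 23 = 9385242 kWh
LCOE = 4376261 / 9385242
LCOE = 0.4663 $/kWh

0.4663


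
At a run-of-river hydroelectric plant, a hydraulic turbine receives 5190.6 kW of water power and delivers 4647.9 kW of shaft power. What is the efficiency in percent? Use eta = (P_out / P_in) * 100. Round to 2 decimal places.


Turbine efficiency = (output power / input power) * 100
eta = (4647.9 / 5190.6) * 100
eta = 89.54%

89.54


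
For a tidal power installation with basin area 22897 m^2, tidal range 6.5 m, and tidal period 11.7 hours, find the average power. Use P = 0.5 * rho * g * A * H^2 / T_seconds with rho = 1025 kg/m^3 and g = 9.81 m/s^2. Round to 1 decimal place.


Convert period to seconds: T = 11.7 * 3600 = 42120.0 s
H^2 = 6.5^2 = 42.25
P = 0.5 * rho * g * A * H^2 / T
P = 0.5 * 1025 * 9.81 * 22897 * 42.25 / 42120.0
P = 115472.8 W

115472.8


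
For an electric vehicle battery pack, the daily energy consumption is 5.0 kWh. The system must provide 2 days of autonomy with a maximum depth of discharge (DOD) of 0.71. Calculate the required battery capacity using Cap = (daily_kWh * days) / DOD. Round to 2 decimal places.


Total energy needed = daily * days = 5.0 * 2 = 10.0 kWh
Account for depth of discharge:
  Cap = total_energy / DOD = 10.0 / 0.71
  Cap = 14.08 kWh

14.08


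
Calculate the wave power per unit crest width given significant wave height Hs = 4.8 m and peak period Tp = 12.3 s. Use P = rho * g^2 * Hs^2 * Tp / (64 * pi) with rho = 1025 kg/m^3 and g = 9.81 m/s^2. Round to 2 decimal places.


Apply wave power formula:
  g^2 = 9.81^2 = 96.2361
  Hs^2 = 4.8^2 = 23.04
  Numerator = rho * g^2 * Hs^2 * Tp = 1025 * 96.2361 * 23.04 * 12.3 = 27954354.37
  Denominator = 64 * pi = 201.0619
  P = 27954354.37 / 201.0619 = 139033.55 W/m

139033.55


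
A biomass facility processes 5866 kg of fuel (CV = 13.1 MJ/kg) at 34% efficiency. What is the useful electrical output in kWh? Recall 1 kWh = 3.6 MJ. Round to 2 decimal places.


Total energy = mass * CV = 5866 * 13.1 = 76844.6 MJ
Useful energy = total * eta = 76844.6 * 0.34 = 26127.16 MJ
Convert to kWh: 26127.16 / 3.6
Useful energy = 7257.55 kWh

7257.55


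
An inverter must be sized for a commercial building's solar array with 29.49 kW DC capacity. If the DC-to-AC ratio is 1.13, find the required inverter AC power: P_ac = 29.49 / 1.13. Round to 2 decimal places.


The inverter AC capacity is determined by the DC/AC ratio.
Given: P_dc = 29.49 kW, DC/AC ratio = 1.13
P_ac = P_dc / ratio = 29.49 / 1.13
P_ac = 26.10 kW

26.10


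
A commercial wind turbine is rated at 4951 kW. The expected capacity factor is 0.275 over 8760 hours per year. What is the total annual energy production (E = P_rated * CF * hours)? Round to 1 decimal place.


Annual energy = rated_kW * capacity_factor * hours_per_year
Given: P_rated = 4951 kW, CF = 0.275, hours = 8760
E = 4951 * 0.275 * 8760
E = 11926959.0 kWh

11926959.0


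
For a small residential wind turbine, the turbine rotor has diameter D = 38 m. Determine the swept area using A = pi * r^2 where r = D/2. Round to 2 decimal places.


Compute the rotor radius:
  r = D / 2 = 38 / 2 = 19.0 m
Calculate swept area:
  A = pi * r^2 = pi * 19.0^2
  A = 1134.11 m^2

1134.11


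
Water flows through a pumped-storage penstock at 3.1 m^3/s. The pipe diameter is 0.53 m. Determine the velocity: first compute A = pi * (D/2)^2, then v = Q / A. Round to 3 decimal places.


Compute pipe cross-sectional area:
  A = pi * (D/2)^2 = pi * (0.53/2)^2 = 0.2206 m^2
Calculate velocity:
  v = Q / A = 3.1 / 0.2206
  v = 14.051 m/s

14.051


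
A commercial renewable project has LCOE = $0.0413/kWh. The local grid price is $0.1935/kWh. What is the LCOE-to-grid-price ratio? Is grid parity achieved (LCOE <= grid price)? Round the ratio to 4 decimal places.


Compare LCOE to grid price:
  LCOE = $0.0413/kWh, Grid price = $0.1935/kWh
  Ratio = LCOE / grid_price = 0.0413 / 0.1935 = 0.2134
  Grid parity achieved (ratio <= 1)? yes

0.2134


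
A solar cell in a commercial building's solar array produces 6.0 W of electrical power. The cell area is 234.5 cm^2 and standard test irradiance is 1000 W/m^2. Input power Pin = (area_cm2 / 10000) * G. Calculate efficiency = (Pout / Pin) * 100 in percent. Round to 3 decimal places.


First compute the input power:
  Pin = area_cm2 / 10000 * G = 234.5 / 10000 * 1000 = 23.45 W
Then compute efficiency:
  Efficiency = (Pout / Pin) * 100 = (6.0 / 23.45) * 100
  Efficiency = 25.586%

25.586


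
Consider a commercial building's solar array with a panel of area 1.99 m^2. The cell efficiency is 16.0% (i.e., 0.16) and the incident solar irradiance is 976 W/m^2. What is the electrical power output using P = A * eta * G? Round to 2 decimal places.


Use the solar power formula P = A * eta * G.
Given: A = 1.99 m^2, eta = 0.16, G = 976 W/m^2
P = 1.99 * 0.16 * 976
P = 310.76 W

310.76


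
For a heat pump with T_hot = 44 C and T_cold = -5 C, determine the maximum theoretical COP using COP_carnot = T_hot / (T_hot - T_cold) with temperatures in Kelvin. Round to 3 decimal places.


Convert to Kelvin:
  T_hot = 44 + 273.15 = 317.15 K
  T_cold = -5 + 273.15 = 268.15 K
Apply Carnot COP formula:
  COP = T_hot_K / (T_hot_K - T_cold_K) = 317.15 / 49.0
  COP = 6.472

6.472


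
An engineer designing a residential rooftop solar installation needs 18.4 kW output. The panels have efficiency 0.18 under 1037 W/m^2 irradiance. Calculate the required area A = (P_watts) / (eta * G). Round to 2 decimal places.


Convert target power to watts: P = 18.4 * 1000 = 18400.0 W
Compute denominator: eta * G = 0.18 * 1037 = 186.66
Required area A = P / (eta * G) = 18400.0 / 186.66
A = 98.57 m^2

98.57


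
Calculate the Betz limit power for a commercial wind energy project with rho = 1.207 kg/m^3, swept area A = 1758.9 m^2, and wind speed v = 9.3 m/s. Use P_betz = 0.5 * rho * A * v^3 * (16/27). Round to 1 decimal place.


The Betz coefficient Cp_max = 16/27 = 0.5926
v^3 = 9.3^3 = 804.357
P_betz = 0.5 * rho * A * v^3 * Cp_max
P_betz = 0.5 * 1.207 * 1758.9 * 804.357 * 0.5926
P_betz = 505968.5 W

505968.5


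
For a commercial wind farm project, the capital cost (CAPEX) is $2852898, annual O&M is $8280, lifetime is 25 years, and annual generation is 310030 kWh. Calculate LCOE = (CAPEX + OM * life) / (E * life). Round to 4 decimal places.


Total cost = CAPEX + OM * lifetime = 2852898 + 8280 * 25 = 2852898 + 207000 = 3059898
Total generation = annual * lifetime = 310030 * 25 = 7750750 kWh
LCOE = 3059898 / 7750750
LCOE = 0.3948 $/kWh

0.3948


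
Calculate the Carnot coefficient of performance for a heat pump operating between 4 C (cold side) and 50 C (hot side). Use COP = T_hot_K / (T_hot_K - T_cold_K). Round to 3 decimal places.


Convert to Kelvin:
  T_hot = 50 + 273.15 = 323.15 K
  T_cold = 4 + 273.15 = 277.15 K
Apply Carnot COP formula:
  COP = T_hot_K / (T_hot_K - T_cold_K) = 323.15 / 46.0
  COP = 7.025

7.025


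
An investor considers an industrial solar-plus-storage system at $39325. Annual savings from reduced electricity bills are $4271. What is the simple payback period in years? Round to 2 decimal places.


Simple payback period = initial cost / annual savings
Payback = 39325 / 4271
Payback = 9.21 years

9.21


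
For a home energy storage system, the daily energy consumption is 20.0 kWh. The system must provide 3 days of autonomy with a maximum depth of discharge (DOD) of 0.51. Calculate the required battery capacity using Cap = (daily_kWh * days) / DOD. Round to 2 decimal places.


Total energy needed = daily * days = 20.0 * 3 = 60.0 kWh
Account for depth of discharge:
  Cap = total_energy / DOD = 60.0 / 0.51
  Cap = 117.65 kWh

117.65


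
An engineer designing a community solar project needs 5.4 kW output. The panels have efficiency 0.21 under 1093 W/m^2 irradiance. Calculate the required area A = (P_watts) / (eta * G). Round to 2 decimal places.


Convert target power to watts: P = 5.4 * 1000 = 5400.0 W
Compute denominator: eta * G = 0.21 * 1093 = 229.53
Required area A = P / (eta * G) = 5400.0 / 229.53
A = 23.53 m^2

23.53


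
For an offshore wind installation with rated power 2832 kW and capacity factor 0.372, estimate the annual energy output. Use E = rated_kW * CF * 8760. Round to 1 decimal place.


Annual energy = rated_kW * capacity_factor * hours_per_year
Given: P_rated = 2832 kW, CF = 0.372, hours = 8760
E = 2832 * 0.372 * 8760
E = 9228695.0 kWh

9228695.0


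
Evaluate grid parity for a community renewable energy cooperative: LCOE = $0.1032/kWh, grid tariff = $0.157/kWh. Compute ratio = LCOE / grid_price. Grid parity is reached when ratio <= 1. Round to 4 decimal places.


Compare LCOE to grid price:
  LCOE = $0.1032/kWh, Grid price = $0.157/kWh
  Ratio = LCOE / grid_price = 0.1032 / 0.157 = 0.6573
  Grid parity achieved (ratio <= 1)? yes

0.6573


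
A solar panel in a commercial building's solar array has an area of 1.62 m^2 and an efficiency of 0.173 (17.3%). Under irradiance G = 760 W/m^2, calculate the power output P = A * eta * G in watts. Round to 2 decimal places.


Use the solar power formula P = A * eta * G.
Given: A = 1.62 m^2, eta = 0.173, G = 760 W/m^2
P = 1.62 * 0.173 * 760
P = 213.00 W

213.00


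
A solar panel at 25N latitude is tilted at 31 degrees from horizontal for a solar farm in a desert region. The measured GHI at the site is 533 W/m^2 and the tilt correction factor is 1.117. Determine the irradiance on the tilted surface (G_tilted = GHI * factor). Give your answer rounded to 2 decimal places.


Identify the given values:
  GHI = 533 W/m^2, tilt correction factor = 1.117
Apply the formula G_tilted = GHI * factor:
  G_tilted = 533 * 1.117
  G_tilted = 595.36 W/m^2

595.36


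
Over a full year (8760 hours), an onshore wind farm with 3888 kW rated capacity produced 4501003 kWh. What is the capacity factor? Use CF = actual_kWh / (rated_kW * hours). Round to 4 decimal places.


Capacity factor = actual output / maximum possible output
Maximum possible = rated * hours = 3888 * 8760 = 34058880 kWh
CF = 4501003 / 34058880
CF = 0.1322

0.1322


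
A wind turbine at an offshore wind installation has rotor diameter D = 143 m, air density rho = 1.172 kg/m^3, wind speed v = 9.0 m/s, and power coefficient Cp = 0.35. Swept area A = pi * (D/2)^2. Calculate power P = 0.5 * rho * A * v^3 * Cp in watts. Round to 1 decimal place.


Step 1 -- Compute swept area:
  A = pi * (D/2)^2 = pi * (143/2)^2 = 16060.61 m^2
Step 2 -- Apply wind power equation:
  P = 0.5 * rho * A * v^3 * Cp
  v^3 = 9.0^3 = 729.0
  P = 0.5 * 1.172 * 16060.61 * 729.0 * 0.35
  P = 2401348.2 W

2401348.2


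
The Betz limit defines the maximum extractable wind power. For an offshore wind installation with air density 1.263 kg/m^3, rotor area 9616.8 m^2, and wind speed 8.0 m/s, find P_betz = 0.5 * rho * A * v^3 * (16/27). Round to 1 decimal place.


The Betz coefficient Cp_max = 16/27 = 0.5926
v^3 = 8.0^3 = 512.0
P_betz = 0.5 * rho * A * v^3 * Cp_max
P_betz = 0.5 * 1.263 * 9616.8 * 512.0 * 0.5926
P_betz = 1842596.0 W

1842596.0


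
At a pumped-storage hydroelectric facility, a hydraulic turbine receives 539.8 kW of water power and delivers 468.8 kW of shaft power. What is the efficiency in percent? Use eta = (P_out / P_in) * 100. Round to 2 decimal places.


Turbine efficiency = (output power / input power) * 100
eta = (468.8 / 539.8) * 100
eta = 86.85%

86.85


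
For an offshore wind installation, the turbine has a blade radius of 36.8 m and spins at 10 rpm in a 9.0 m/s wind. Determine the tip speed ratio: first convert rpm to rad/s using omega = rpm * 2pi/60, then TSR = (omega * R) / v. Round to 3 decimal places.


Convert rotational speed to rad/s:
  omega = 10 * 2 * pi / 60 = 1.0472 rad/s
Compute tip speed:
  v_tip = omega * R = 1.0472 * 36.8 = 38.537 m/s
Tip speed ratio:
  TSR = v_tip / v_wind = 38.537 / 9.0 = 4.282

4.282


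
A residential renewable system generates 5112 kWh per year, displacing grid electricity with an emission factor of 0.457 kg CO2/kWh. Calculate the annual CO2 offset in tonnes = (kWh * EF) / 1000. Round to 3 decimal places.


CO2 offset in kg = generation * emission_factor
CO2 offset = 5112 * 0.457 = 2336.18 kg
Convert to tonnes:
  CO2 offset = 2336.18 / 1000 = 2.336 tonnes

2.336


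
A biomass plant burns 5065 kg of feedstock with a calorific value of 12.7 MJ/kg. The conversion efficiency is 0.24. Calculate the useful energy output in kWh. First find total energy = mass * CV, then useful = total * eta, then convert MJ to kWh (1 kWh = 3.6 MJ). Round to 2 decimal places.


Total energy = mass * CV = 5065 * 12.7 = 64325.5 MJ
Useful energy = total * eta = 64325.5 * 0.24 = 15438.12 MJ
Convert to kWh: 15438.12 / 3.6
Useful energy = 4288.37 kWh

4288.37


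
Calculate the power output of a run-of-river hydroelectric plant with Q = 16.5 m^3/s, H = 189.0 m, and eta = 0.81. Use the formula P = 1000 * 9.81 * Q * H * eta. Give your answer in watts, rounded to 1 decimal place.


Apply the hydropower formula P = rho * g * Q * H * eta
rho * g = 1000 * 9.81 = 9810.0
P = 9810.0 * 16.5 * 189.0 * 0.81
P = 24779912.9 W

24779912.9


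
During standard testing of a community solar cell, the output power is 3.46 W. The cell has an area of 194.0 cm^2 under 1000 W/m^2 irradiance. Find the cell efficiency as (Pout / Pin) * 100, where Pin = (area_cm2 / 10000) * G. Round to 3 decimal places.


First compute the input power:
  Pin = area_cm2 / 10000 * G = 194.0 / 10000 * 1000 = 19.4 W
Then compute efficiency:
  Efficiency = (Pout / Pin) * 100 = (3.46 / 19.4) * 100
  Efficiency = 17.835%

17.835


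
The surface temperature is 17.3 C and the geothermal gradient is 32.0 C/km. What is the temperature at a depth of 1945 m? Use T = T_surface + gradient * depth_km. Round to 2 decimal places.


Convert depth to km: 1945 / 1000 = 1.945 km
Temperature increase = gradient * depth_km = 32.0 * 1.945 = 62.24 C
Temperature at depth = T_surface + delta_T = 17.3 + 62.24
T = 79.54 C

79.54


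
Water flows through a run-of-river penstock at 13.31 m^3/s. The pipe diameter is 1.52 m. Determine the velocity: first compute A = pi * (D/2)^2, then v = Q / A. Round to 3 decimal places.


Compute pipe cross-sectional area:
  A = pi * (D/2)^2 = pi * (1.52/2)^2 = 1.8146 m^2
Calculate velocity:
  v = Q / A = 13.31 / 1.8146
  v = 7.335 m/s

7.335


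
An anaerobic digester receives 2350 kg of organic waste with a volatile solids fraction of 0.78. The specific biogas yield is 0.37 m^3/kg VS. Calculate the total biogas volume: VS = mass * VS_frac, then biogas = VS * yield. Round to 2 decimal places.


Compute volatile solids:
  VS = mass * VS_fraction = 2350 * 0.78 = 1833.0 kg
Calculate biogas volume:
  Biogas = VS * specific_yield = 1833.0 * 0.37
  Biogas = 678.21 m^3

678.21


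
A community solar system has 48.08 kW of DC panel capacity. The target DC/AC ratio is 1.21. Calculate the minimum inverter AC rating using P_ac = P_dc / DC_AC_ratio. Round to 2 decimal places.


The inverter AC capacity is determined by the DC/AC ratio.
Given: P_dc = 48.08 kW, DC/AC ratio = 1.21
P_ac = P_dc / ratio = 48.08 / 1.21
P_ac = 39.74 kW

39.74


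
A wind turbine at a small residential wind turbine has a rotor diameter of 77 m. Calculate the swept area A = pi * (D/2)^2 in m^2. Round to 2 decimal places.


Compute the rotor radius:
  r = D / 2 = 77 / 2 = 38.5 m
Calculate swept area:
  A = pi * r^2 = pi * 38.5^2
  A = 4656.63 m^2

4656.63


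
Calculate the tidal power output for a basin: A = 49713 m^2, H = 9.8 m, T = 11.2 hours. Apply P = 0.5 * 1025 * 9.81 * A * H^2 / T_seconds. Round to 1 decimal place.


Convert period to seconds: T = 11.2 * 3600 = 40320.0 s
H^2 = 9.8^2 = 96.04
P = 0.5 * rho * g * A * H^2 / T
P = 0.5 * 1025 * 9.81 * 49713 * 96.04 / 40320.0
P = 595339.2 W

595339.2


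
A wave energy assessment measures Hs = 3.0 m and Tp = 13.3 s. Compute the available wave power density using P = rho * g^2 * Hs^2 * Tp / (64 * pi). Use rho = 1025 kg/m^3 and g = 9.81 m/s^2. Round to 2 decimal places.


Apply wave power formula:
  g^2 = 9.81^2 = 96.2361
  Hs^2 = 3.0^2 = 9.0
  Numerator = rho * g^2 * Hs^2 * Tp = 1025 * 96.2361 * 9.0 * 13.3 = 11807447.7
  Denominator = 64 * pi = 201.0619
  P = 11807447.7 / 201.0619 = 58725.43 W/m

58725.43


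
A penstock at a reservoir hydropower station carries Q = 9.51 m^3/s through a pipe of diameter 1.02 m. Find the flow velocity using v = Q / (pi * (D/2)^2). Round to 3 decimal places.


Compute pipe cross-sectional area:
  A = pi * (D/2)^2 = pi * (1.02/2)^2 = 0.8171 m^2
Calculate velocity:
  v = Q / A = 9.51 / 0.8171
  v = 11.638 m/s

11.638


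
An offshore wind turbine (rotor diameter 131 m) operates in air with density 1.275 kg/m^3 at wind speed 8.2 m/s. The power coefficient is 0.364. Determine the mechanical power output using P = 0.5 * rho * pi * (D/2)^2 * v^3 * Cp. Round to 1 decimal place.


Step 1 -- Compute swept area:
  A = pi * (D/2)^2 = pi * (131/2)^2 = 13478.22 m^2
Step 2 -- Apply wind power equation:
  P = 0.5 * rho * A * v^3 * Cp
  v^3 = 8.2^3 = 551.368
  P = 0.5 * 1.275 * 13478.22 * 551.368 * 0.364
  P = 1724469.8 W

1724469.8


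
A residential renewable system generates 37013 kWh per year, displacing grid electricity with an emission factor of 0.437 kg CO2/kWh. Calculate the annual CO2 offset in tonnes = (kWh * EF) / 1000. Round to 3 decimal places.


CO2 offset in kg = generation * emission_factor
CO2 offset = 37013 * 0.437 = 16174.68 kg
Convert to tonnes:
  CO2 offset = 16174.68 / 1000 = 16.175 tonnes

16.175


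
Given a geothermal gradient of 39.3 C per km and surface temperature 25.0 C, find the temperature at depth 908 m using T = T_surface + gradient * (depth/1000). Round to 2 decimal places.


Convert depth to km: 908 / 1000 = 0.908 km
Temperature increase = gradient * depth_km = 39.3 * 0.908 = 35.68 C
Temperature at depth = T_surface + delta_T = 25.0 + 35.68
T = 60.68 C

60.68


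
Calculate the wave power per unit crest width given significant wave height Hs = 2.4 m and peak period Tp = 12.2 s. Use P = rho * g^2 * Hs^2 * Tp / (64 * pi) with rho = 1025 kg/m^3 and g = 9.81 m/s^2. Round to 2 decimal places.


Apply wave power formula:
  g^2 = 9.81^2 = 96.2361
  Hs^2 = 2.4^2 = 5.76
  Numerator = rho * g^2 * Hs^2 * Tp = 1025 * 96.2361 * 5.76 * 12.2 = 6931770.8
  Denominator = 64 * pi = 201.0619
  P = 6931770.8 / 201.0619 = 34475.80 W/m

34475.80


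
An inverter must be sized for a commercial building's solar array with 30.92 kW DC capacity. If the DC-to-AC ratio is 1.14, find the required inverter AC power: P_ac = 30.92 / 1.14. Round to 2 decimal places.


The inverter AC capacity is determined by the DC/AC ratio.
Given: P_dc = 30.92 kW, DC/AC ratio = 1.14
P_ac = P_dc / ratio = 30.92 / 1.14
P_ac = 27.12 kW

27.12


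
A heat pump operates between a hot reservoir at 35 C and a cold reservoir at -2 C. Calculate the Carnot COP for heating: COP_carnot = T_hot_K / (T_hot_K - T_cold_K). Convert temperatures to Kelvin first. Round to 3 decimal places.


Convert to Kelvin:
  T_hot = 35 + 273.15 = 308.15 K
  T_cold = -2 + 273.15 = 271.15 K
Apply Carnot COP formula:
  COP = T_hot_K / (T_hot_K - T_cold_K) = 308.15 / 37.0
  COP = 8.328

8.328


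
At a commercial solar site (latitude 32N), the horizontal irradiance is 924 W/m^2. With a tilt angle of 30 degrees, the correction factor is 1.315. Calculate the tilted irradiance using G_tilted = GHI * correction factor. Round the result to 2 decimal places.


Identify the given values:
  GHI = 924 W/m^2, tilt correction factor = 1.315
Apply the formula G_tilted = GHI * factor:
  G_tilted = 924 * 1.315
  G_tilted = 1215.06 W/m^2

1215.06


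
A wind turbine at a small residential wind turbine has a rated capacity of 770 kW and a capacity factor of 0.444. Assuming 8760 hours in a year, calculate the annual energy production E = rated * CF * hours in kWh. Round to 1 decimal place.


Annual energy = rated_kW * capacity_factor * hours_per_year
Given: P_rated = 770 kW, CF = 0.444, hours = 8760
E = 770 * 0.444 * 8760
E = 2994868.8 kWh

2994868.8


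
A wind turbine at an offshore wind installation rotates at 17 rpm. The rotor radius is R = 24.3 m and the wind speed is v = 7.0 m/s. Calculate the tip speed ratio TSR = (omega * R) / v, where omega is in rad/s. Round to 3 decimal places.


Convert rotational speed to rad/s:
  omega = 17 * 2 * pi / 60 = 1.7802 rad/s
Compute tip speed:
  v_tip = omega * R = 1.7802 * 24.3 = 43.26 m/s
Tip speed ratio:
  TSR = v_tip / v_wind = 43.26 / 7.0 = 6.180

6.180


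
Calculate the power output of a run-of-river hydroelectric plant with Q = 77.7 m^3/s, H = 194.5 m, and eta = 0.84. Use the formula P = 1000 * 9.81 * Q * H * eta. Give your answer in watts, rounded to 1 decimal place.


Apply the hydropower formula P = rho * g * Q * H * eta
rho * g = 1000 * 9.81 = 9810.0
P = 9810.0 * 77.7 * 194.5 * 0.84
P = 124534281.1 W

124534281.1


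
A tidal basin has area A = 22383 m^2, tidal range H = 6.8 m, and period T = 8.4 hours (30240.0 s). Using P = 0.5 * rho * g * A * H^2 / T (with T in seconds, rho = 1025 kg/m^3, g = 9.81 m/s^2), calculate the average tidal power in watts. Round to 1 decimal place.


Convert period to seconds: T = 8.4 * 3600 = 30240.0 s
H^2 = 6.8^2 = 46.24
P = 0.5 * rho * g * A * H^2 / T
P = 0.5 * 1025 * 9.81 * 22383 * 46.24 / 30240.0
P = 172074.8 W

172074.8


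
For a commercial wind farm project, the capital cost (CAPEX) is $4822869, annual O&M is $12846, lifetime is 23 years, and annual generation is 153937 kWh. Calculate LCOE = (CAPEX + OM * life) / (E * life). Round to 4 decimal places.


Total cost = CAPEX + OM * lifetime = 4822869 + 12846 * 23 = 4822869 + 295458 = 5118327
Total generation = annual * lifetime = 153937 * 23 = 3540551 kWh
LCOE = 5118327 / 3540551
LCOE = 1.4456 $/kWh

1.4456


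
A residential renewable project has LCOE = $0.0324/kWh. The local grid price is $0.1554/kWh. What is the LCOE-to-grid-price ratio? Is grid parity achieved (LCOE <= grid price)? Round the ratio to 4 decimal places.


Compare LCOE to grid price:
  LCOE = $0.0324/kWh, Grid price = $0.1554/kWh
  Ratio = LCOE / grid_price = 0.0324 / 0.1554 = 0.2085
  Grid parity achieved (ratio <= 1)? yes

0.2085


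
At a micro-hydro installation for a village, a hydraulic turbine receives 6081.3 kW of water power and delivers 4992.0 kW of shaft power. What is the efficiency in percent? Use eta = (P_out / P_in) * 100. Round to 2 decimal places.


Turbine efficiency = (output power / input power) * 100
eta = (4992.0 / 6081.3) * 100
eta = 82.09%

82.09


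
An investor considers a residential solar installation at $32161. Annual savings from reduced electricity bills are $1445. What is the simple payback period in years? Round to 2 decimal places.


Simple payback period = initial cost / annual savings
Payback = 32161 / 1445
Payback = 22.26 years

22.26


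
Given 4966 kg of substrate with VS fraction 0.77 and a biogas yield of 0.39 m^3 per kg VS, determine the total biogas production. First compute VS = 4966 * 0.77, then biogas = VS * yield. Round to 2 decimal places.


Compute volatile solids:
  VS = mass * VS_fraction = 4966 * 0.77 = 3823.82 kg
Calculate biogas volume:
  Biogas = VS * specific_yield = 3823.82 * 0.39
  Biogas = 1491.29 m^3

1491.29
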